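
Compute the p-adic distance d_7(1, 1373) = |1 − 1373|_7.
d_7(1, 1373) = 1/343

Step 1 — x − y = 1 − 1373 = -1372. Step 2 — v_7(-1372) = 3 (factor: -1372 = −(7^3 · 4); the sign does not affect v_p). Step 3 — |x − y|_7 = 7^{-3} = 1/343.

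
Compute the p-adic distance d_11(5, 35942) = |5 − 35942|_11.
d_11(5, 35942) = 1/1331

Step 1 — x − y = 5 − 35942 = -35937. Step 2 — v_11(-35937) = 3 (factor: -35937 = −(11^3 · 27); the sign does not affect v_p). Step 3 — |x − y|_11 = 11^{-3} = 1/1331.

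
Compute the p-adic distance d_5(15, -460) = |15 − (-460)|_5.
d_5(15, -460) = 1/25

Step 1 — x − y = 15 − (-460) = 475. Step 2 — v_5(475) = 2 (factor: 475 = (5^2 · 19); the sign does not affect v_p). Step 3 — |x − y|_5 = 5^{-2} = 1/25.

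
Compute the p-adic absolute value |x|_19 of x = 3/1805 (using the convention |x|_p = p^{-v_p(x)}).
|3/1805|_19 = 361

Step 1 — compute v_19(x) by factoring powers of 19 out of the numerator and denominator: v_19(3/1805) = -2. Step 2 — apply |x|_p = p^{-v_p(x)} = 19^{2} = 361.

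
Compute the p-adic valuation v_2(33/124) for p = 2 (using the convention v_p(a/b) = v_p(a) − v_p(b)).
v_2(33/124) = -2

Factor powers of 2 from the numerator and denominator of the reduced fraction: 33 = 2^0 · 33 and 124 = 2^2 · 31. Apply v_p(a/b) = v_p(a) − v_p(b): v_2(33/124) = 0 − 2 = -2.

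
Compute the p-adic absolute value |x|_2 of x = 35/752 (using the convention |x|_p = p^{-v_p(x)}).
|35/752|_2 = 16

Step 1 — compute v_2(x) by factoring powers of 2 out of the numerator and denominator: v_2(35/752) = -4. Step 2 — apply |x|_p = p^{-v_p(x)} = 2^{4} = 16.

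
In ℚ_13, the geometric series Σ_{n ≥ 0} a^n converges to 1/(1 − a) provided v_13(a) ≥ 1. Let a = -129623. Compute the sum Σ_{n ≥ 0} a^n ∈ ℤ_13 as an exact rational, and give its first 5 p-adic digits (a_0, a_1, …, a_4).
Σ a^n = 1/(1 − a) = 1/129624;  first 5 digits = (1, 0, 0, 6, 8)

v_13(a) = 3 ≥ 1, so the series converges in ℤ_13 to 1/(1 − a) = 1/(1 − (-129623)) = 1/129624. Expand this rational in ℤ_13: compute digits iteratively via d_i = x_i mod 13, x_{i+1} = (x_i − d_i)/13. The first 5 digits are (1, 0, 0, 6, 8).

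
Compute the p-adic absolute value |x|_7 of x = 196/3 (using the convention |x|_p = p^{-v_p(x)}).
|196/3|_7 = 1/49

Step 1 — compute v_7(x) by factoring powers of 7 out of the numerator and denominator: v_7(196/3) = 2. Step 2 — apply |x|_p = p^{-v_p(x)} = 7^{-2} = 1/49.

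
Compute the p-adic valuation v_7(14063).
v_7(14063) = 3

v_7(n) is the largest exponent k such that 7^k divides n. Factor out: 14063 = 7^3 · 41. (Sign doesn't affect v_p.) So v_7(14063) = 3.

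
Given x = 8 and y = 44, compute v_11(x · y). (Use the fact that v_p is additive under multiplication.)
v_11(352) = 1

v_p(x) = 0 (factor: 8 = 11^0 · 8); v_p(y) = 1 (factor: 44 = 11^1 · 4). Additivity: v_p(xy) = v_p(x) + v_p(y) = 0 + 1 = 1. (Direct check: xy = 352 = 11^1 · (32).)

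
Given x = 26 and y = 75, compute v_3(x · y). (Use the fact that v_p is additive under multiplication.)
v_3(1950) = 1

v_p(x) = 0 (factor: 26 = 3^0 · 26); v_p(y) = 1 (factor: 75 = 3^1 · 25). Additivity: v_p(xy) = v_p(x) + v_p(y) = 0 + 1 = 1. (Direct check: xy = 1950 = 3^1 · (650).)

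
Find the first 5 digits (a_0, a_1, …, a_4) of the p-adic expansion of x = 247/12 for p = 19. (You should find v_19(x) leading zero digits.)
(a_0, …, a_4) = (0, 9, 17, 7, 17)

v_19(247/12) = 1, so a_0 = ... = a_0 = 0. Factor out: x = 19^1 · u with u = 13/12 a unit in ℤ_19. Expand u iteratively via a_{v+i} = u_i mod 19, u_{i+1} = (u_i − a_{v+i})/19:
  u_0 = 13/12;  a_1 = 9;  u_1 = (u_0 − 9)/19 = -5/12
  u_1 = -5/12;  a_2 = 17;  u_2 = (u_1 − 17)/19 = -11/12
  u_2 = -11/12;  a_3 = 7;  u_3 = (u_2 − 7)/19 = -5/12
  u_3 = -5/12;  a_4 = 17;  u_4 = (u_3 − 17)/19 = -11/12
Digits: (0, 9, 17, 7, 17).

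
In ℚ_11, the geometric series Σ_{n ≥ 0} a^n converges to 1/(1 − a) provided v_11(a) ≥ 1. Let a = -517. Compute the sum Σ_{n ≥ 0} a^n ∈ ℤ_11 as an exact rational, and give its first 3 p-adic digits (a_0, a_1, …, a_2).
Σ a^n = 1/(1 − a) = 1/518;  first 3 digits = (1, 8, 4)

v_11(a) = 1 ≥ 1, so the series converges in ℤ_11 to 1/(1 − a) = 1/(1 − (-517)) = 1/518. Expand this rational in ℤ_11: compute digits iteratively via d_i = x_i mod 11, x_{i+1} = (x_i − d_i)/11. The first 3 digits are (1, 8, 4).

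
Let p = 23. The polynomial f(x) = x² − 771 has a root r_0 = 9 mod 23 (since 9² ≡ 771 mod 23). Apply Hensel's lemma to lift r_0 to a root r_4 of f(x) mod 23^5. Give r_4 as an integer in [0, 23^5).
r_4 = 3032628 (mod 6436343)

Hensel's recurrence: r_{i+1} = r_i − f(r_i)·(f′(r_i))^{-1} mod 23^{i+2}, with f′(x) = 2x. Iterate:
  r_0 = 9 (mod 23)
  r_1 = 400 (mod 529)
  r_2 = 3045 (mod 12167)
  r_3 = 234218 (mod 279841)
  r_4 = 3032628 (mod 6436343)
Final: r_4 = 3032628, and one checks f(r_4) ≡ 0 mod 23^5.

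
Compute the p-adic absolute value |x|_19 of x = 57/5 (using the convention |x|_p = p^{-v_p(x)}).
|57/5|_19 = 1/19

Step 1 — compute v_19(x) by factoring powers of 19 out of the numerator and denominator: v_19(57/5) = 1. Step 2 — apply |x|_p = p^{-v_p(x)} = 19^{-1} = 1/19.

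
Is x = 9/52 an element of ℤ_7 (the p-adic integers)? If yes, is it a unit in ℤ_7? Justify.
x ∈ ℤ_7^× (unit); v_7(x) = 0

ℤ_7 = {x ∈ ℚ_7 : v_7(x) ≥ 0} and ℤ_7^× = {x ∈ ℤ_7 : v_7(x) = 0}. Here v_7(9/52) = v_7(num) − v_7(den) = 0; compare against these criteria.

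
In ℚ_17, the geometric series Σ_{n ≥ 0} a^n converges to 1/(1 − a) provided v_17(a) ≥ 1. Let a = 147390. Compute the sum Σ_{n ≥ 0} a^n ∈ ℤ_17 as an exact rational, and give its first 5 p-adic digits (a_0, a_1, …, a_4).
Σ a^n = 1/(1 − a) = -1/147389;  first 5 digits = (1, 0, 0, 13, 1)

v_17(a) = 3 ≥ 1, so the series converges in ℤ_17 to 1/(1 − a) = 1/(1 − 147390) = -1/147389. Expand this rational in ℤ_17: compute digits iteratively via d_i = x_i mod 17, x_{i+1} = (x_i − d_i)/17. The first 5 digits are (1, 0, 0, 13, 1).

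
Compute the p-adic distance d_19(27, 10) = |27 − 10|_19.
d_19(27, 10) = 1

Step 1 — x − y = 27 − 10 = 17. Step 2 — v_19(17) = 0 (factor: 17 = (19^0 · 17); the sign does not affect v_p). Step 3 — |x − y|_19 = 19^{0} = 1.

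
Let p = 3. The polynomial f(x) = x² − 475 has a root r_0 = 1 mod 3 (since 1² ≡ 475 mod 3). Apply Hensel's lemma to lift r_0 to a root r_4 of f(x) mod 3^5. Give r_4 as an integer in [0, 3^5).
r_4 = 31 (mod 243)

Hensel's recurrence: r_{i+1} = r_i − f(r_i)·(f′(r_i))^{-1} mod 3^{i+2}, with f′(x) = 2x. Iterate:
  r_0 = 1 (mod 3)
  r_1 = 4 (mod 9)
  r_2 = 4 (mod 27)
  r_3 = 31 (mod 81)
  r_4 = 31 (mod 243)
Final: r_4 = 31, and one checks f(r_4) ≡ 0 mod 3^5.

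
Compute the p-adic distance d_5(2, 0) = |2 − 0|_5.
d_5(2, 0) = 1

Step 1 — x − y = 2 − 0 = 2. Step 2 — v_5(2) = 0 (factor: 2 = (5^0 · 2); the sign does not affect v_p). Step 3 — |x − y|_5 = 5^{0} = 1.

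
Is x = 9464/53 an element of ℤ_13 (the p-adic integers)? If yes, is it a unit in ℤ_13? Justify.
x ∈ ℤ_13 but not a unit; v_13(x) = 2 > 0

ℤ_13 = {x ∈ ℚ_13 : v_13(x) ≥ 0} and ℤ_13^× = {x ∈ ℤ_13 : v_13(x) = 0}. Here v_13(9464/53) = v_13(num) − v_13(den) = 2; compare against these criteria.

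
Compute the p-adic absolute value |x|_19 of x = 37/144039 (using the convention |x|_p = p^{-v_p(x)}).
|37/144039|_19 = 6859

Step 1 — compute v_19(x) by factoring powers of 19 out of the numerator and denominator: v_19(37/144039) = -3. Step 2 — apply |x|_p = p^{-v_p(x)} = 19^{3} = 6859.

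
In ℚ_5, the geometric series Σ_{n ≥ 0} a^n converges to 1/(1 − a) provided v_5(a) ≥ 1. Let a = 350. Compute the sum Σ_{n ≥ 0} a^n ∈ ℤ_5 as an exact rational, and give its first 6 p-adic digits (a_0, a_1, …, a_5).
Σ a^n = 1/(1 − a) = -1/349;  first 6 digits = (1, 0, 4, 2, 1, 4)

v_5(a) = 2 ≥ 1, so the series converges in ℤ_5 to 1/(1 − a) = 1/(1 − 350) = -1/349. Expand this rational in ℤ_5: compute digits iteratively via d_i = x_i mod 5, x_{i+1} = (x_i − d_i)/5. The first 6 digits are (1, 0, 4, 2, 1, 4).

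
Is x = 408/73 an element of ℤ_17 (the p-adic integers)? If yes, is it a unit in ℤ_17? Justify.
x ∈ ℤ_17 but not a unit; v_17(x) = 1 > 0

ℤ_17 = {x ∈ ℚ_17 : v_17(x) ≥ 0} and ℤ_17^× = {x ∈ ℤ_17 : v_17(x) = 0}. Here v_17(408/73) = v_17(num) − v_17(den) = 1; compare against these criteria.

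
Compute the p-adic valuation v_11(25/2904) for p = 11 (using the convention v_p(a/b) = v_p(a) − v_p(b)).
v_11(25/2904) = -2

Factor powers of 11 from the numerator and denominator of the reduced fraction: 25 = 11^0 · 25 and 2904 = 11^2 · 24. Apply v_p(a/b) = v_p(a) − v_p(b): v_11(25/2904) = 0 − 2 = -2.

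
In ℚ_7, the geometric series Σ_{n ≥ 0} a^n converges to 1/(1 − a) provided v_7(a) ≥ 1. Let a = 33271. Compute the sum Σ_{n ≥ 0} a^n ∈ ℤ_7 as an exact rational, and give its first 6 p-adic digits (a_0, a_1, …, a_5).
Σ a^n = 1/(1 − a) = -1/33270;  first 6 digits = (1, 0, 0, 6, 6, 1)

v_7(a) = 3 ≥ 1, so the series converges in ℤ_7 to 1/(1 − a) = 1/(1 − 33271) = -1/33270. Expand this rational in ℤ_7: compute digits iteratively via d_i = x_i mod 7, x_{i+1} = (x_i − d_i)/7. The first 6 digits are (1, 0, 0, 6, 6, 1).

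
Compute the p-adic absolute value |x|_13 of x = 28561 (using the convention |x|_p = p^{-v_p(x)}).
|28561|_13 = 1/28561

Step 1 — compute v_13(x) by factoring powers of 13 out of the numerator and denominator: v_13(28561) = 4. Step 2 — apply |x|_p = p^{-v_p(x)} = 13^{-4} = 1/28561.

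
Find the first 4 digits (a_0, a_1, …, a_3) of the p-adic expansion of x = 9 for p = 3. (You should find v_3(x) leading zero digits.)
(a_0, …, a_3) = (0, 0, 1, 0)

v_3(9) = 2, so a_0 = ... = a_1 = 0. Factor out: x = 3^2 · u with u = 1 a unit in ℤ_3. Expand u iteratively via a_{v+i} = u_i mod 3, u_{i+1} = (u_i − a_{v+i})/3:
  u_0 = 1;  a_2 = 1;  u_1 = (u_0 − 1)/3 = 0
  u_1 = 0;  a_3 = 0;  u_2 = (u_1 − 0)/3 = 0
Digits: (0, 0, 1, 0).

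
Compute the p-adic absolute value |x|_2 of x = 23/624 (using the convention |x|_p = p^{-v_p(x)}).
|23/624|_2 = 16

Step 1 — compute v_2(x) by factoring powers of 2 out of the numerator and denominator: v_2(23/624) = -4. Step 2 — apply |x|_p = p^{-v_p(x)} = 2^{4} = 16.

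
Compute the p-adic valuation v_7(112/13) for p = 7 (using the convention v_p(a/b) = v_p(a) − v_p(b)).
v_7(112/13) = 1

Factor powers of 7 from the numerator and denominator of the reduced fraction: 112 = 7^1 · 16 and 13 = 7^0 · 13. Apply v_p(a/b) = v_p(a) − v_p(b): v_7(112/13) = 1 − 0 = 1.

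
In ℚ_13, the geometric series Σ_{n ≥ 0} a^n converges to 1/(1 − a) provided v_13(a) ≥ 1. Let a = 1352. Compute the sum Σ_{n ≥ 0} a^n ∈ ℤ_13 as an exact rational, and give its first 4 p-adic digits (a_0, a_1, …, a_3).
Σ a^n = 1/(1 − a) = -1/1351;  first 4 digits = (1, 0, 8, 0)

v_13(a) = 2 ≥ 1, so the series converges in ℤ_13 to 1/(1 − a) = 1/(1 − 1352) = -1/1351. Expand this rational in ℤ_13: compute digits iteratively via d_i = x_i mod 13, x_{i+1} = (x_i − d_i)/13. The first 4 digits are (1, 0, 8, 0).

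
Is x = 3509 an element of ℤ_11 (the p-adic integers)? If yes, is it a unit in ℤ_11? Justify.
x ∈ ℤ_11 but not a unit; v_11(x) = 2 > 0

ℤ_11 = {x ∈ ℚ_11 : v_11(x) ≥ 0} and ℤ_11^× = {x ∈ ℤ_11 : v_11(x) = 0}. Here v_11(3509) = v_11(num) − v_11(den) = 2; compare against these criteria.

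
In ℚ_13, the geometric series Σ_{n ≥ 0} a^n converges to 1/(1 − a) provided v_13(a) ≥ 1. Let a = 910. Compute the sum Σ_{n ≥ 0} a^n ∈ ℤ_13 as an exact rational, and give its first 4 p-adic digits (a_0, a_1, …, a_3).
Σ a^n = 1/(1 − a) = -1/909;  first 4 digits = (1, 5, 4, 8)

v_13(a) = 1 ≥ 1, so the series converges in ℤ_13 to 1/(1 − a) = 1/(1 − 910) = -1/909. Expand this rational in ℤ_13: compute digits iteratively via d_i = x_i mod 13, x_{i+1} = (x_i − d_i)/13. The first 4 digits are (1, 5, 4, 8).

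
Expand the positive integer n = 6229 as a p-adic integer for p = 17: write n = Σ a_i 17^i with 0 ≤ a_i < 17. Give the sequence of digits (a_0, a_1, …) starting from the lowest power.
(a_0, a_1, …) = (7, 9, 4, 1)

Repeated division by 17 gives the digits low-to-high: 6229 = 7 + 9·17^1 + 4·17^2 + 1·17^3. Digit sequence: (7, 9, 4, 1).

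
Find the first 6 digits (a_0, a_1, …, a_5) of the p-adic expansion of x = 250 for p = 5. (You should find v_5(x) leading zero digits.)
(a_0, …, a_5) = (0, 0, 0, 2, 0, 0)

v_5(250) = 3, so a_0 = ... = a_2 = 0. Factor out: x = 5^3 · u with u = 2 a unit in ℤ_5. Expand u iteratively via a_{v+i} = u_i mod 5, u_{i+1} = (u_i − a_{v+i})/5:
  u_0 = 2;  a_3 = 2;  u_1 = (u_0 − 2)/5 = 0
  u_1 = 0;  a_4 = 0;  u_2 = (u_1 − 0)/5 = 0
  u_2 = 0;  a_5 = 0;  u_3 = (u_2 − 0)/5 = 0
Digits: (0, 0, 0, 2, 0, 0).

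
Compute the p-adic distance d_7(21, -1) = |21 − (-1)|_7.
d_7(21, -1) = 1

Step 1 — x − y = 21 − (-1) = 22. Step 2 — v_7(22) = 0 (factor: 22 = (7^0 · 22); the sign does not affect v_p). Step 3 — |x − y|_7 = 7^{0} = 1.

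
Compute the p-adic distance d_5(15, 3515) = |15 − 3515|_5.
d_5(15, 3515) = 1/125

Step 1 — x − y = 15 − 3515 = -3500. Step 2 — v_5(-3500) = 3 (factor: -3500 = −(5^3 · 28); the sign does not affect v_p). Step 3 — |x − y|_5 = 5^{-3} = 1/125.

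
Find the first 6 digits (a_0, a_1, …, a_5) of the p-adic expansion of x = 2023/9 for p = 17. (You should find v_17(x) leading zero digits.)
(a_0, …, a_5) = (0, 0, 14, 3, 13, 3)

v_17(2023/9) = 2, so a_0 = ... = a_1 = 0. Factor out: x = 17^2 · u with u = 7/9 a unit in ℤ_17. Expand u iteratively via a_{v+i} = u_i mod 17, u_{i+1} = (u_i − a_{v+i})/17:
  u_0 = 7/9;  a_2 = 14;  u_1 = (u_0 − 14)/17 = -7/9
  u_1 = -7/9;  a_3 = 3;  u_2 = (u_1 − 3)/17 = -2/9
  u_2 = -2/9;  a_4 = 13;  u_3 = (u_2 − 13)/17 = -7/9
  u_3 = -7/9;  a_5 = 3;  u_4 = (u_3 − 3)/17 = -2/9
Digits: (0, 0, 14, 3, 13, 3).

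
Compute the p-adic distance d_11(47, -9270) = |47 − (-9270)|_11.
d_11(47, -9270) = 1/1331

Step 1 — x − y = 47 − (-9270) = 9317. Step 2 — v_11(9317) = 3 (factor: 9317 = (11^3 · 7); the sign does not affect v_p). Step 3 — |x − y|_11 = 11^{-3} = 1/1331.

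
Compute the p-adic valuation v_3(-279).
v_3(-279) = 2

v_3(n) is the largest exponent k such that 3^k divides n. Factor out: -279 = -3^2 · 31. (Sign doesn't affect v_p.) So v_3(-279) = 2.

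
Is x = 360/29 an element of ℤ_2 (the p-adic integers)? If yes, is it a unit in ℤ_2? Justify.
x ∈ ℤ_2 but not a unit; v_2(x) = 3 > 0

ℤ_2 = {x ∈ ℚ_2 : v_2(x) ≥ 0} and ℤ_2^× = {x ∈ ℤ_2 : v_2(x) = 0}. Here v_2(360/29) = v_2(num) − v_2(den) = 3; compare against these criteria.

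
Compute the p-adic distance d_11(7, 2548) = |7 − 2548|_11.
d_11(7, 2548) = 1/121

Step 1 — x − y = 7 − 2548 = -2541. Step 2 — v_11(-2541) = 2 (factor: -2541 = −(11^2 · 21); the sign does not affect v_p). Step 3 — |x − y|_11 = 11^{-2} = 1/121.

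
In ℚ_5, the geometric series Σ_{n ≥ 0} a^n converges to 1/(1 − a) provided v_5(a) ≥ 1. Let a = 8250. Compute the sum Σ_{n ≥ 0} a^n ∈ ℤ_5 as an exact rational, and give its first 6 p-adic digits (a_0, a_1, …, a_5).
Σ a^n = 1/(1 − a) = -1/8249;  first 6 digits = (1, 0, 0, 1, 3, 2)

v_5(a) = 3 ≥ 1, so the series converges in ℤ_5 to 1/(1 − a) = 1/(1 − 8250) = -1/8249. Expand this rational in ℤ_5: compute digits iteratively via d_i = x_i mod 5, x_{i+1} = (x_i − d_i)/5. The first 6 digits are (1, 0, 0, 1, 3, 2).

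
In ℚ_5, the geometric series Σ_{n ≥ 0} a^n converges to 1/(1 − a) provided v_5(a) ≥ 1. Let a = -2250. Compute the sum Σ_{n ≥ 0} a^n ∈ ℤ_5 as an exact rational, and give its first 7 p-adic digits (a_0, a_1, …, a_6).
Σ a^n = 1/(1 − a) = 1/2251;  first 7 digits = (1, 0, 0, 2, 1, 4, 3)

v_5(a) = 3 ≥ 1, so the series converges in ℤ_5 to 1/(1 − a) = 1/(1 − (-2250)) = 1/2251. Expand this rational in ℤ_5: compute digits iteratively via d_i = x_i mod 5, x_{i+1} = (x_i − d_i)/5. The first 7 digits are (1, 0, 0, 2, 1, 4, 3).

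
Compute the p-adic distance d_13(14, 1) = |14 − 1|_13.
d_13(14, 1) = 1/13

Step 1 — x − y = 14 − 1 = 13. Step 2 — v_13(13) = 1 (factor: 13 = (13^1 · 1); the sign does not affect v_p). Step 3 — |x − y|_13 = 13^{-1} = 1/13.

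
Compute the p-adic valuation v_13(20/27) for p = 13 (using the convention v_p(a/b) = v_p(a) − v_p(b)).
v_13(20/27) = 0

Factor powers of 13 from the numerator and denominator of the reduced fraction: 20 = 13^0 · 20 and 27 = 13^0 · 27. Apply v_p(a/b) = v_p(a) − v_p(b): v_13(20/27) = 0 − 0 = 0.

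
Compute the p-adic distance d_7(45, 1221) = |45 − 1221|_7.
d_7(45, 1221) = 1/49

Step 1 — x − y = 45 − 1221 = -1176. Step 2 — v_7(-1176) = 2 (factor: -1176 = −(7^2 · 24); the sign does not affect v_p). Step 3 — |x − y|_7 = 7^{-2} = 1/49.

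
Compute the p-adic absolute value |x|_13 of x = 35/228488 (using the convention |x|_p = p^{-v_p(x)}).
|35/228488|_13 = 28561

Step 1 — compute v_13(x) by factoring powers of 13 out of the numerator and denominator: v_13(35/228488) = -4. Step 2 — apply |x|_p = p^{-v_p(x)} = 13^{4} = 28561.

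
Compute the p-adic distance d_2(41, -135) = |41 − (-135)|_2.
d_2(41, -135) = 1/16

Step 1 — x − y = 41 − (-135) = 176. Step 2 — v_2(176) = 4 (factor: 176 = (2^4 · 11); the sign does not affect v_p). Step 3 — |x − y|_2 = 2^{-4} = 1/16.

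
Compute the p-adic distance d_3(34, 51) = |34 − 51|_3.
d_3(34, 51) = 1

Step 1 — x − y = 34 − 51 = -17. Step 2 — v_3(-17) = 0 (factor: -17 = −(3^0 · 17); the sign does not affect v_p). Step 3 — |x − y|_3 = 3^{0} = 1.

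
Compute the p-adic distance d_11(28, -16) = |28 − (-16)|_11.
d_11(28, -16) = 1/11

Step 1 — x − y = 28 − (-16) = 44. Step 2 — v_11(44) = 1 (factor: 44 = (11^1 · 4); the sign does not affect v_p). Step 3 — |x − y|_11 = 11^{-1} = 1/11.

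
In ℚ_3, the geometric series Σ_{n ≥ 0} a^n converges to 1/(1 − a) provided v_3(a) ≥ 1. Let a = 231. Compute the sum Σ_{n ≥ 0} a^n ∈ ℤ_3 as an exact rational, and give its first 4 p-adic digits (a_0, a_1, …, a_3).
Σ a^n = 1/(1 − a) = -1/230;  first 4 digits = (1, 2, 2, 0)

v_3(a) = 1 ≥ 1, so the series converges in ℤ_3 to 1/(1 − a) = 1/(1 − 231) = -1/230. Expand this rational in ℤ_3: compute digits iteratively via d_i = x_i mod 3, x_{i+1} = (x_i − d_i)/3. The first 4 digits are (1, 2, 2, 0).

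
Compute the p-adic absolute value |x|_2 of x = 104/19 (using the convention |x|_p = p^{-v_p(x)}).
|104/19|_2 = 1/8

Step 1 — compute v_2(x) by factoring powers of 2 out of the numerator and denominator: v_2(104/19) = 3. Step 2 — apply |x|_p = p^{-v_p(x)} = 2^{-3} = 1/8.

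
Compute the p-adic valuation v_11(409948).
v_11(409948) = 4

v_11(n) is the largest exponent k such that 11^k divides n. Factor out: 409948 = 11^4 · 28. (Sign doesn't affect v_p.) So v_11(409948) = 4.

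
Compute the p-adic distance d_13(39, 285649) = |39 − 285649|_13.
d_13(39, 285649) = 1/28561

Step 1 — x − y = 39 − 285649 = -285610. Step 2 — v_13(-285610) = 4 (factor: -285610 = −(13^4 · 10); the sign does not affect v_p). Step 3 — |x − y|_13 = 13^{-4} = 1/28561.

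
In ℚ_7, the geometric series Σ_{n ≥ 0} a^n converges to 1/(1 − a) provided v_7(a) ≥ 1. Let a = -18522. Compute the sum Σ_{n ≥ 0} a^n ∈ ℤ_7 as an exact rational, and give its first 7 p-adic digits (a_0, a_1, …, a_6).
Σ a^n = 1/(1 − a) = 1/18523;  first 7 digits = (1, 0, 0, 2, 6, 5, 3)

v_7(a) = 3 ≥ 1, so the series converges in ℤ_7 to 1/(1 − a) = 1/(1 − (-18522)) = 1/18523. Expand this rational in ℤ_7: compute digits iteratively via d_i = x_i mod 7, x_{i+1} = (x_i − d_i)/7. The first 7 digits are (1, 0, 0, 2, 6, 5, 3).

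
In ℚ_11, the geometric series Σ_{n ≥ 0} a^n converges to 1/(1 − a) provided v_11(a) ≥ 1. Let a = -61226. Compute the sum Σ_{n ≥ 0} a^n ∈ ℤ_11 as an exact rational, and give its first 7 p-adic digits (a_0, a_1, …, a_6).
Σ a^n = 1/(1 − a) = 1/61227;  first 7 digits = (1, 0, 0, 9, 6, 10, 3)

v_11(a) = 3 ≥ 1, so the series converges in ℤ_11 to 1/(1 − a) = 1/(1 − (-61226)) = 1/61227. Expand this rational in ℤ_11: compute digits iteratively via d_i = x_i mod 11, x_{i+1} = (x_i − d_i)/11. The first 7 digits are (1, 0, 0, 9, 6, 10, 3).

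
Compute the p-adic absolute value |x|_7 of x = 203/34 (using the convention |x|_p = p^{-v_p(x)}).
|203/34|_7 = 1/7

Step 1 — compute v_7(x) by factoring powers of 7 out of the numerator and denominator: v_7(203/34) = 1. Step 2 — apply |x|_p = p^{-v_p(x)} = 7^{-1} = 1/7.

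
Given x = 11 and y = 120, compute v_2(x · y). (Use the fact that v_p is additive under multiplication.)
v_2(1320) = 3

v_p(x) = 0 (factor: 11 = 2^0 · 11); v_p(y) = 3 (factor: 120 = 2^3 · 15). Additivity: v_p(xy) = v_p(x) + v_p(y) = 0 + 3 = 3. (Direct check: xy = 1320 = 2^3 · (165).)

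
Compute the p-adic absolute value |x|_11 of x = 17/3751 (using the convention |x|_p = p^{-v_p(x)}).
|17/3751|_11 = 121

Step 1 — compute v_11(x) by factoring powers of 11 out of the numerator and denominator: v_11(17/3751) = -2. Step 2 — apply |x|_p = p^{-v_p(x)} = 11^{2} = 121.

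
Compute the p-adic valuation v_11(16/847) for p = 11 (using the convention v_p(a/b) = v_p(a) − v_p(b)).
v_11(16/847) = -2

Factor powers of 11 from the numerator and denominator of the reduced fraction: 16 = 11^0 · 16 and 847 = 11^2 · 7. Apply v_p(a/b) = v_p(a) − v_p(b): v_11(16/847) = 0 − 2 = -2.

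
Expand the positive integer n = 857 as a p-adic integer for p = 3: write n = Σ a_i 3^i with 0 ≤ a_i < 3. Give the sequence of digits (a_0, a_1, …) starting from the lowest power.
(a_0, a_1, …) = (2, 0, 2, 1, 1, 0, 1)

Repeated division by 3 gives the digits low-to-high: 857 = 2 + 2·3^2 + 1·3^3 + 1·3^4 + 1·3^6. Digit sequence: (2, 0, 2, 1, 1, 0, 1).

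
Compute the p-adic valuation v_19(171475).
v_19(171475) = 3

v_19(n) is the largest exponent k such that 19^k divides n. Factor out: 171475 = 19^3 · 25. (Sign doesn't affect v_p.) So v_19(171475) = 3.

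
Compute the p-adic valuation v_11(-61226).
v_11(-61226) = 3

v_11(n) is the largest exponent k such that 11^k divides n. Factor out: -61226 = -11^3 · 46. (Sign doesn't affect v_p.) So v_11(-61226) = 3.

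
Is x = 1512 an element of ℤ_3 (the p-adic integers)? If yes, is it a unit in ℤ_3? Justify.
x ∈ ℤ_3 but not a unit; v_3(x) = 3 > 0

ℤ_3 = {x ∈ ℚ_3 : v_3(x) ≥ 0} and ℤ_3^× = {x ∈ ℤ_3 : v_3(x) = 0}. Here v_3(1512) = v_3(num) − v_3(den) = 3; compare against these criteria.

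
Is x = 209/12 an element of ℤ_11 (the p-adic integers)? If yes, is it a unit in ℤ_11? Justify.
x ∈ ℤ_11 but not a unit; v_11(x) = 1 > 0

ℤ_11 = {x ∈ ℚ_11 : v_11(x) ≥ 0} and ℤ_11^× = {x ∈ ℤ_11 : v_11(x) = 0}. Here v_11(209/12) = v_11(num) − v_11(den) = 1; compare against these criteria.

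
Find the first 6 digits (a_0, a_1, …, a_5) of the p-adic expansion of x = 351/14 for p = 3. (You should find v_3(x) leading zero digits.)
(a_0, …, a_5) = (0, 0, 0, 2, 2, 2)

v_3(351/14) = 3, so a_0 = ... = a_2 = 0. Factor out: x = 3^3 · u with u = 13/14 a unit in ℤ_3. Expand u iteratively via a_{v+i} = u_i mod 3, u_{i+1} = (u_i − a_{v+i})/3:
  u_0 = 13/14;  a_3 = 2;  u_1 = (u_0 − 2)/3 = -5/14
  u_1 = -5/14;  a_4 = 2;  u_2 = (u_1 − 2)/3 = -11/14
  u_2 = -11/14;  a_5 = 2;  u_3 = (u_2 − 2)/3 = -13/14
Digits: (0, 0, 0, 2, 2, 2).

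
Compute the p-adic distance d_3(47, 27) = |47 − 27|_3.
d_3(47, 27) = 1

Step 1 — x − y = 47 − 27 = 20. Step 2 — v_3(20) = 0 (factor: 20 = (3^0 · 20); the sign does not affect v_p). Step 3 — |x − y|_3 = 3^{0} = 1.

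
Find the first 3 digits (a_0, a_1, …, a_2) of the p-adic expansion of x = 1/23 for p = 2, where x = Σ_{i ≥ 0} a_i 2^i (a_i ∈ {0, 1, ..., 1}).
(a_0, …, a_2) = (1, 1, 1)

v_2(1/23) = 0 (numerator and denominator both coprime to 2), so x ∈ ℤ_2^×. Compute digits iteratively via a_i = x_i mod 2, x_{i+1} = (x_i − a_i)/2, with x_0 = x:
  x_0 = 1/23;  a_0 = 1;  x_1 = (x_0 − 1)/2 = -11/23
  x_1 = -11/23;  a_1 = 1;  x_2 = (x_1 − 1)/2 = -17/23
  x_2 = -17/23;  a_2 = 1;  x_3 = (x_2 − 1)/2 = -20/23
Digits: (1, 1, 1).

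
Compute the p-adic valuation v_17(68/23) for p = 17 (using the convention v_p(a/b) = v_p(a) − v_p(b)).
v_17(68/23) = 1

Factor powers of 17 from the numerator and denominator of the reduced fraction: 68 = 17^1 · 4 and 23 = 17^0 · 23. Apply v_p(a/b) = v_p(a) − v_p(b): v_17(68/23) = 1 − 0 = 1.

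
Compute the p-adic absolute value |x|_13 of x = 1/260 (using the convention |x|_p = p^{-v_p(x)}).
|1/260|_13 = 13

Step 1 — compute v_13(x) by factoring powers of 13 out of the numerator and denominator: v_13(1/260) = -1. Step 2 — apply |x|_p = p^{-v_p(x)} = 13^{1} = 13.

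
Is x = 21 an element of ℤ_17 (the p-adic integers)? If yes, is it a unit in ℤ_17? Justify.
x ∈ ℤ_17^× (unit); v_17(x) = 0

ℤ_17 = {x ∈ ℚ_17 : v_17(x) ≥ 0} and ℤ_17^× = {x ∈ ℤ_17 : v_17(x) = 0}. Here v_17(21) = v_17(num) − v_17(den) = 0; compare against these criteria.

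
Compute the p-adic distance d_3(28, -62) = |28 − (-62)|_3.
d_3(28, -62) = 1/9

Step 1 — x − y = 28 − (-62) = 90. Step 2 — v_3(90) = 2 (factor: 90 = (3^2 · 10); the sign does not affect v_p). Step 3 — |x − y|_3 = 3^{-2} = 1/9.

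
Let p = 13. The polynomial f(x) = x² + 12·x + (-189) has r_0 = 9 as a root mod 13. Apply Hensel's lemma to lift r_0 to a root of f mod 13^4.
r_3 = 9 (mod 28561)

Hensel: r_{i+1} = r_i − f(r_i)·(f′(r_i))^{-1} mod 13^{i+2}, f′(x) = 2x + 12. Iterate:
  r_0 = 9 (mod 13)
  r_1 = 9 (mod 169)
  r_2 = 9 (mod 2197)
  r_3 = 9 (mod 28561)
Final: r = 9 satisfies f(r) ≡ 0 mod 13^4.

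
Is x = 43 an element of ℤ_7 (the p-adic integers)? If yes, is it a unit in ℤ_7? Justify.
x ∈ ℤ_7^× (unit); v_7(x) = 0

ℤ_7 = {x ∈ ℚ_7 : v_7(x) ≥ 0} and ℤ_7^× = {x ∈ ℤ_7 : v_7(x) = 0}. Here v_7(43) = v_7(num) − v_7(den) = 0; compare against these criteria.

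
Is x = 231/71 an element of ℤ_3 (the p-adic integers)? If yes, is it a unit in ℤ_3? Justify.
x ∈ ℤ_3 but not a unit; v_3(x) = 1 > 0

ℤ_3 = {x ∈ ℚ_3 : v_3(x) ≥ 0} and ℤ_3^× = {x ∈ ℤ_3 : v_3(x) = 0}. Here v_3(231/71) = v_3(num) − v_3(den) = 1; compare against these criteria.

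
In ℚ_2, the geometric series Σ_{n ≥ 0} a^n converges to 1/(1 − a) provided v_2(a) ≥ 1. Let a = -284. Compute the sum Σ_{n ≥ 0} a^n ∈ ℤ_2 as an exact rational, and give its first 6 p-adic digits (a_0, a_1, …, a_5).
Σ a^n = 1/(1 − a) = 1/285;  first 6 digits = (1, 0, 1, 0, 1, 1)

v_2(a) = 2 ≥ 1, so the series converges in ℤ_2 to 1/(1 − a) = 1/(1 − (-284)) = 1/285. Expand this rational in ℤ_2: compute digits iteratively via d_i = x_i mod 2, x_{i+1} = (x_i − d_i)/2. The first 6 digits are (1, 0, 1, 0, 1, 1).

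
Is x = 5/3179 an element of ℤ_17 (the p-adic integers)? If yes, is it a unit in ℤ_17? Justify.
x ∉ ℤ_17 (v_17(x) = -2 < 0)

ℤ_17 = {x ∈ ℚ_17 : v_17(x) ≥ 0} and ℤ_17^× = {x ∈ ℤ_17 : v_17(x) = 0}. Here v_17(5/3179) = v_17(num) − v_17(den) = -2; compare against these criteria.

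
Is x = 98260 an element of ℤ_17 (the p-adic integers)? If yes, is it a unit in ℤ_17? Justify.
x ∈ ℤ_17 but not a unit; v_17(x) = 3 > 0

ℤ_17 = {x ∈ ℚ_17 : v_17(x) ≥ 0} and ℤ_17^× = {x ∈ ℤ_17 : v_17(x) = 0}. Here v_17(98260) = v_17(num) − v_17(den) = 3; compare against these criteria.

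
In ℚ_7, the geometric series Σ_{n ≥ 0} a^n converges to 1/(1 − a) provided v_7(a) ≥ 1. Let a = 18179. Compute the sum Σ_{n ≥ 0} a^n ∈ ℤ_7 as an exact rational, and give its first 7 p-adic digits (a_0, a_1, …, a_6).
Σ a^n = 1/(1 − a) = -1/18178;  first 7 digits = (1, 0, 0, 4, 0, 1, 2)

v_7(a) = 3 ≥ 1, so the series converges in ℤ_7 to 1/(1 − a) = 1/(1 − 18179) = -1/18178. Expand this rational in ℤ_7: compute digits iteratively via d_i = x_i mod 7, x_{i+1} = (x_i − d_i)/7. The first 7 digits are (1, 0, 0, 4, 0, 1, 2).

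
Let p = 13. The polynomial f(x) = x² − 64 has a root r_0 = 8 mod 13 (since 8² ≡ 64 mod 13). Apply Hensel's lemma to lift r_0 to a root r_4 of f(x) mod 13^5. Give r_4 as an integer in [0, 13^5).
r_4 = 8 (mod 371293)

Hensel's recurrence: r_{i+1} = r_i − f(r_i)·(f′(r_i))^{-1} mod 13^{i+2}, with f′(x) = 2x. Iterate:
  r_0 = 8 (mod 13)
  r_1 = 8 (mod 169)
  r_2 = 8 (mod 2197)
  r_3 = 8 (mod 28561)
  r_4 = 8 (mod 371293)
Final: r_4 = 8, and one checks f(r_4) ≡ 0 mod 13^5.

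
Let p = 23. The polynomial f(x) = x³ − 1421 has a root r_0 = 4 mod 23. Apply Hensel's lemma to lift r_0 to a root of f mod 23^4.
r_3 = 234236 (mod 279841)

Hensel: r_{i+1} = r_i − f(r_i)/f′(r_i) mod 23^{i+2}, where f′(x) = 3x². Iterate:
  r_0 = 4 (mod 23)
  r_1 = 418 (mod 529)
  r_2 = 3063 (mod 12167)
  r_3 = 234236 (mod 279841)
Final: r = 234236 with f(r) ≡ 0 mod 23^4.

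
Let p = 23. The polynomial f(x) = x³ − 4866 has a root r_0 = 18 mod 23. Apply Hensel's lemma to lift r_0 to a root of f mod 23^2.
r_1 = 386 (mod 529)

Hensel: r_{i+1} = r_i − f(r_i)/f′(r_i) mod 23^{i+2}, where f′(x) = 3x². Iterate:
  r_0 = 18 (mod 23)
  r_1 = 386 (mod 529)
Final: r = 386 with f(r) ≡ 0 mod 23^2.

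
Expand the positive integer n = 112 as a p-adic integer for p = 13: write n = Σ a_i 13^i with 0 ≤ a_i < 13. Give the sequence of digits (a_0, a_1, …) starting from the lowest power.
(a_0, a_1, …) = (8, 8)

Repeated division by 13 gives the digits low-to-high: 112 = 8 + 8·13^1. Digit sequence: (8, 8).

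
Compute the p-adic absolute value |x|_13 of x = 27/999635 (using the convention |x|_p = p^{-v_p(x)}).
|27/999635|_13 = 28561

Step 1 — compute v_13(x) by factoring powers of 13 out of the numerator and denominator: v_13(27/999635) = -4. Step 2 — apply |x|_p = p^{-v_p(x)} = 13^{4} = 28561.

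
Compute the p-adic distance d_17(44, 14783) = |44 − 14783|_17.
d_17(44, 14783) = 1/4913

Step 1 — x − y = 44 − 14783 = -14739. Step 2 — v_17(-14739) = 3 (factor: -14739 = −(17^3 · 3); the sign does not affect v_p). Step 3 — |x − y|_17 = 17^{-3} = 1/4913.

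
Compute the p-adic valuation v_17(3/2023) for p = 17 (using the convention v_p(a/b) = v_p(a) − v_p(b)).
v_17(3/2023) = -2

Factor powers of 17 from the numerator and denominator of the reduced fraction: 3 = 17^0 · 3 and 2023 = 17^2 · 7. Apply v_p(a/b) = v_p(a) − v_p(b): v_17(3/2023) = 0 − 2 = -2.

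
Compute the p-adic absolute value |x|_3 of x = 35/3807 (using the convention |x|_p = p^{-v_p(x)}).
|35/3807|_3 = 81

Step 1 — compute v_3(x) by factoring powers of 3 out of the numerator and denominator: v_3(35/3807) = -4. Step 2 — apply |x|_p = p^{-v_p(x)} = 3^{4} = 81.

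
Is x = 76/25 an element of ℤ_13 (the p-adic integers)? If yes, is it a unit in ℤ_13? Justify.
x ∈ ℤ_13^× (unit); v_13(x) = 0

ℤ_13 = {x ∈ ℚ_13 : v_13(x) ≥ 0} and ℤ_13^× = {x ∈ ℤ_13 : v_13(x) = 0}. Here v_13(76/25) = v_13(num) − v_13(den) = 0; compare against these criteria.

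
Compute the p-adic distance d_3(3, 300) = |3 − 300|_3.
d_3(3, 300) = 1/27

Step 1 — x − y = 3 − 300 = -297. Step 2 — v_3(-297) = 3 (factor: -297 = −(3^3 · 11); the sign does not affect v_p). Step 3 — |x − y|_3 = 3^{-3} = 1/27.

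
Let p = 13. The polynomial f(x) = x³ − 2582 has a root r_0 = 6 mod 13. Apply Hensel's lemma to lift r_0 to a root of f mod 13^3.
r_2 = 1696 (mod 2197)

Hensel: r_{i+1} = r_i − f(r_i)/f′(r_i) mod 13^{i+2}, where f′(x) = 3x². Iterate:
  r_0 = 6 (mod 13)
  r_1 = 6 (mod 169)
  r_2 = 1696 (mod 2197)
Final: r = 1696 with f(r) ≡ 0 mod 13^3.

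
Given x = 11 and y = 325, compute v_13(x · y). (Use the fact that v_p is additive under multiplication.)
v_13(3575) = 1

v_p(x) = 0 (factor: 11 = 13^0 · 11); v_p(y) = 1 (factor: 325 = 13^1 · 25). Additivity: v_p(xy) = v_p(x) + v_p(y) = 0 + 1 = 1. (Direct check: xy = 3575 = 13^1 · (275).)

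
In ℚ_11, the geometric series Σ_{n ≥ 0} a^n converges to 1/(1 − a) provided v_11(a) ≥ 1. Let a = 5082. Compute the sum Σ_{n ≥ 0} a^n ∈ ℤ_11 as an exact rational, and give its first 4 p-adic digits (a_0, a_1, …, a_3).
Σ a^n = 1/(1 − a) = -1/5081;  first 4 digits = (1, 0, 9, 3)

v_11(a) = 2 ≥ 1, so the series converges in ℤ_11 to 1/(1 − a) = 1/(1 − 5082) = -1/5081. Expand this rational in ℤ_11: compute digits iteratively via d_i = x_i mod 11, x_{i+1} = (x_i − d_i)/11. The first 4 digits are (1, 0, 9, 3).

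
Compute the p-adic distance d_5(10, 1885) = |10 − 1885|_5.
d_5(10, 1885) = 1/625

Step 1 — x − y = 10 − 1885 = -1875. Step 2 — v_5(-1875) = 4 (factor: -1875 = −(5^4 · 3); the sign does not affect v_p). Step 3 — |x − y|_5 = 5^{-4} = 1/625.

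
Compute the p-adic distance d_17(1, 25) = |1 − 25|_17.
d_17(1, 25) = 1

Step 1 — x − y = 1 − 25 = -24. Step 2 — v_17(-24) = 0 (factor: -24 = −(17^0 · 24); the sign does not affect v_p). Step 3 — |x − y|_17 = 17^{0} = 1.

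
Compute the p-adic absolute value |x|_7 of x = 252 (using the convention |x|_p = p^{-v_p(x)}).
|252|_7 = 1/7

Step 1 — compute v_7(x) by factoring powers of 7 out of the numerator and denominator: v_7(252) = 1. Step 2 — apply |x|_p = p^{-v_p(x)} = 7^{-1} = 1/7.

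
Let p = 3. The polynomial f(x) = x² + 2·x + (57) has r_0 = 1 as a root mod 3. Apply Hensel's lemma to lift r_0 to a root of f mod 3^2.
r_1 = 4 (mod 9)

Hensel: r_{i+1} = r_i − f(r_i)·(f′(r_i))^{-1} mod 3^{i+2}, f′(x) = 2x + 2. Iterate:
  r_0 = 1 (mod 3)
  r_1 = 4 (mod 9)
Final: r = 4 satisfies f(r) ≡ 0 mod 3^2.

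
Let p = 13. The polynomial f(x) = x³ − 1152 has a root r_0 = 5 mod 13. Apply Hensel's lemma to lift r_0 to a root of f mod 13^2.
r_1 = 57 (mod 169)

Hensel: r_{i+1} = r_i − f(r_i)/f′(r_i) mod 13^{i+2}, where f′(x) = 3x². Iterate:
  r_0 = 5 (mod 13)
  r_1 = 57 (mod 169)
Final: r = 57 with f(r) ≡ 0 mod 13^2.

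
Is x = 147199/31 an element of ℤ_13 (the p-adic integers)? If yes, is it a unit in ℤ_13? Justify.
x ∈ ℤ_13 but not a unit; v_13(x) = 3 > 0

ℤ_13 = {x ∈ ℚ_13 : v_13(x) ≥ 0} and ℤ_13^× = {x ∈ ℤ_13 : v_13(x) = 0}. Here v_13(147199/31) = v_13(num) − v_13(den) = 3; compare against these criteria.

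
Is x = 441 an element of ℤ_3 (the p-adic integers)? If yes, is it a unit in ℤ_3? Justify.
x ∈ ℤ_3 but not a unit; v_3(x) = 2 > 0

ℤ_3 = {x ∈ ℚ_3 : v_3(x) ≥ 0} and ℤ_3^× = {x ∈ ℤ_3 : v_3(x) = 0}. Here v_3(441) = v_3(num) − v_3(den) = 2; compare against these criteria.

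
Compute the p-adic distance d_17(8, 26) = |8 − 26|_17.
d_17(8, 26) = 1

Step 1 — x − y = 8 − 26 = -18. Step 2 — v_17(-18) = 0 (factor: -18 = −(17^0 · 18); the sign does not affect v_p). Step 3 — |x − y|_17 = 17^{0} = 1.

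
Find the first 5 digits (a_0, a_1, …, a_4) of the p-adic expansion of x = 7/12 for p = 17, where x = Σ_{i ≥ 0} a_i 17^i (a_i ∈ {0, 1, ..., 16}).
(a_0, …, a_4) = (2, 7, 1, 7, 1)

v_17(7/12) = 0 (numerator and denominator both coprime to 17), so x ∈ ℤ_17^×. Compute digits iteratively via a_i = x_i mod 17, x_{i+1} = (x_i − a_i)/17, with x_0 = x:
  x_0 = 7/12;  a_0 = 2;  x_1 = (x_0 − 2)/17 = -1/12
  x_1 = -1/12;  a_1 = 7;  x_2 = (x_1 − 7)/17 = -5/12
  x_2 = -5/12;  a_2 = 1;  x_3 = (x_2 − 1)/17 = -1/12
  x_3 = -1/12;  a_3 = 7;  x_4 = (x_3 − 7)/17 = -5/12
  x_4 = -5/12;  a_4 = 1;  x_5 = (x_4 − 1)/17 = -1/12
Digits: (2, 7, 1, 7, 1).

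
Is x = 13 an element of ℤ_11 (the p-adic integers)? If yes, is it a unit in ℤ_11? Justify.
x ∈ ℤ_11^× (unit); v_11(x) = 0

ℤ_11 = {x ∈ ℚ_11 : v_11(x) ≥ 0} and ℤ_11^× = {x ∈ ℤ_11 : v_11(x) = 0}. Here v_11(13) = v_11(num) − v_11(den) = 0; compare against these criteria.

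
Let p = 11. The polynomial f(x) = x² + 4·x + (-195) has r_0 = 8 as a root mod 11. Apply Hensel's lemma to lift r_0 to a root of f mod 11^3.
r_2 = 140 (mod 1331)

Hensel: r_{i+1} = r_i − f(r_i)·(f′(r_i))^{-1} mod 11^{i+2}, f′(x) = 2x + 4. Iterate:
  r_0 = 8 (mod 11)
  r_1 = 19 (mod 121)
  r_2 = 140 (mod 1331)
Final: r = 140 satisfies f(r) ≡ 0 mod 11^3.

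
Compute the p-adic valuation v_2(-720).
v_2(-720) = 4

v_2(n) is the largest exponent k such that 2^k divides n. Factor out: -720 = -2^4 · 45. (Sign doesn't affect v_p.) So v_2(-720) = 4.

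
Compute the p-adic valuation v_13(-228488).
v_13(-228488) = 4

v_13(n) is the largest exponent k such that 13^k divides n. Factor out: -228488 = -13^4 · 8. (Sign doesn't affect v_p.) So v_13(-228488) = 4.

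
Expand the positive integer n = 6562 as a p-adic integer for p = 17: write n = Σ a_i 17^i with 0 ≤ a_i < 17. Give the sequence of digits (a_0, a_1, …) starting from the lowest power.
(a_0, a_1, …) = (0, 12, 5, 1)

Repeated division by 17 gives the digits low-to-high: 6562 = 12·17^1 + 5·17^2 + 1·17^3. Digit sequence: (0, 12, 5, 1).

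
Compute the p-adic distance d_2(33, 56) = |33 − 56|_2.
d_2(33, 56) = 1

Step 1 — x − y = 33 − 56 = -23. Step 2 — v_2(-23) = 0 (factor: -23 = −(2^0 · 23); the sign does not affect v_p). Step 3 — |x − y|_2 = 2^{0} = 1.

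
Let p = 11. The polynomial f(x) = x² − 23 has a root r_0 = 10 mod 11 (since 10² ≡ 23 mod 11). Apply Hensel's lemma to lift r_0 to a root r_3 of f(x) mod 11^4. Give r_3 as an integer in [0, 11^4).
r_3 = 14024 (mod 14641)

Hensel's recurrence: r_{i+1} = r_i − f(r_i)·(f′(r_i))^{-1} mod 11^{i+2}, with f′(x) = 2x. Iterate:
  r_0 = 10 (mod 11)
  r_1 = 109 (mod 121)
  r_2 = 714 (mod 1331)
  r_3 = 14024 (mod 14641)
Final: r_3 = 14024, and one checks f(r_3) ≡ 0 mod 11^4.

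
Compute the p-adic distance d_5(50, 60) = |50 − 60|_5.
d_5(50, 60) = 1/5

Step 1 — x − y = 50 − 60 = -10. Step 2 — v_5(-10) = 1 (factor: -10 = −(5^1 · 2); the sign does not affect v_p). Step 3 — |x − y|_5 = 5^{-1} = 1/5.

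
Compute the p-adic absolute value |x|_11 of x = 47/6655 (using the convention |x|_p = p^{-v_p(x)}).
|47/6655|_11 = 1331

Step 1 — compute v_11(x) by factoring powers of 11 out of the numerator and denominator: v_11(47/6655) = -3. Step 2 — apply |x|_p = p^{-v_p(x)} = 11^{3} = 1331.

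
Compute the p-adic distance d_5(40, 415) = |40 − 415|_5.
d_5(40, 415) = 1/125

Step 1 — x − y = 40 − 415 = -375. Step 2 — v_5(-375) = 3 (factor: -375 = −(5^3 · 3); the sign does not affect v_p). Step 3 — |x − y|_5 = 5^{-3} = 1/125.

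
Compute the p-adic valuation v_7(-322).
v_7(-322) = 1

v_7(n) is the largest exponent k such that 7^k divides n. Factor out: -322 = -7^1 · 46. (Sign doesn't affect v_p.) So v_7(-322) = 1.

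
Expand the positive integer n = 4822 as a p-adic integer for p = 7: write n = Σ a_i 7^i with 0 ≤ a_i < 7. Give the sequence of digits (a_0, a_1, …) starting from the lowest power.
(a_0, a_1, …) = (6, 2, 0, 0, 2)

Repeated division by 7 gives the digits low-to-high: 4822 = 6 + 2·7^1 + 2·7^4. Digit sequence: (6, 2, 0, 0, 2).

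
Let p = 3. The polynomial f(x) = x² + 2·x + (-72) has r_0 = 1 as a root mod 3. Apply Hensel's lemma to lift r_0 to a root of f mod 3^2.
r_1 = 7 (mod 9)

Hensel: r_{i+1} = r_i − f(r_i)·(f′(r_i))^{-1} mod 3^{i+2}, f′(x) = 2x + 2. Iterate:
  r_0 = 1 (mod 3)
  r_1 = 7 (mod 9)
Final: r = 7 satisfies f(r) ≡ 0 mod 3^2.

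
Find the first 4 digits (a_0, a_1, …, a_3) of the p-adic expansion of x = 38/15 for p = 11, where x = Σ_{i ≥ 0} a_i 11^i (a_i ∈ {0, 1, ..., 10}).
(a_0, …, a_3) = (4, 5, 1, 5)

v_11(38/15) = 0 (numerator and denominator both coprime to 11), so x ∈ ℤ_11^×. Compute digits iteratively via a_i = x_i mod 11, x_{i+1} = (x_i − a_i)/11, with x_0 = x:
  x_0 = 38/15;  a_0 = 4;  x_1 = (x_0 − 4)/11 = -2/15
  x_1 = -2/15;  a_1 = 5;  x_2 = (x_1 − 5)/11 = -7/15
  x_2 = -7/15;  a_2 = 1;  x_3 = (x_2 − 1)/11 = -2/15
  x_3 = -2/15;  a_3 = 5;  x_4 = (x_3 − 5)/11 = -7/15
Digits: (4, 5, 1, 5).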